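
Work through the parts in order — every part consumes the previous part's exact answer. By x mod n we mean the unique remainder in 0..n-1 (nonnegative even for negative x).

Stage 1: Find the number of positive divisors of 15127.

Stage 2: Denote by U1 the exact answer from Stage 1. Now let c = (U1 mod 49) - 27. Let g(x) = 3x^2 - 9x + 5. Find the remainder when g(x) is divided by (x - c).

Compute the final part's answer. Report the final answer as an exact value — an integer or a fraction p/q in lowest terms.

1799

Stage 1: 15127 = 7 * 2161; number of divisors = (1+1) * (1+1) = 4; answer 4
Stage 2: U1 = 4; c = -23; remainder = value at the root: 3*(-23)^2 - 9*(-23)^1 + 5 = (1587) + (207) + (5) = 1799; answer 1799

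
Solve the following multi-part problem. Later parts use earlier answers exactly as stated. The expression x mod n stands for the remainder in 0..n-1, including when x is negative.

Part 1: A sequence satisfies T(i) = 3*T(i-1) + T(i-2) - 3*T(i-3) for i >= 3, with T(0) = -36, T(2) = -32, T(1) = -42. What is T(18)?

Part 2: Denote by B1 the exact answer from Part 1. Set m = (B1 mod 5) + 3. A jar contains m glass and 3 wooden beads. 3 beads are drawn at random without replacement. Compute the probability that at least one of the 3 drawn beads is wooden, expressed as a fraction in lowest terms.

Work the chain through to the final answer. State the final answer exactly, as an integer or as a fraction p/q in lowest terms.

16/21

Part 1: T(3) = 3*(-32) + 1*(-42) - 3*(-36) = -30; iterating: T(3)=-30, T(4)=4, T(5)=78, T(6)=328, T(7)=1050, T(8)=3244, T(9)=9798, T(10)=29488, T(11)=88530, T(12)=265684, T(13)=797118, T(14)=2391448, T(15)=7174410, T(16)=21523324, T(17)=64570038, T(18)=193710208; answer 193710208
Part 2: B1 = 193710208; m = 6; total draws C(9,3) = 84; complement C(6,3) = 20; favorable 84 - 20 = 64; P = 16/21; answer 16/21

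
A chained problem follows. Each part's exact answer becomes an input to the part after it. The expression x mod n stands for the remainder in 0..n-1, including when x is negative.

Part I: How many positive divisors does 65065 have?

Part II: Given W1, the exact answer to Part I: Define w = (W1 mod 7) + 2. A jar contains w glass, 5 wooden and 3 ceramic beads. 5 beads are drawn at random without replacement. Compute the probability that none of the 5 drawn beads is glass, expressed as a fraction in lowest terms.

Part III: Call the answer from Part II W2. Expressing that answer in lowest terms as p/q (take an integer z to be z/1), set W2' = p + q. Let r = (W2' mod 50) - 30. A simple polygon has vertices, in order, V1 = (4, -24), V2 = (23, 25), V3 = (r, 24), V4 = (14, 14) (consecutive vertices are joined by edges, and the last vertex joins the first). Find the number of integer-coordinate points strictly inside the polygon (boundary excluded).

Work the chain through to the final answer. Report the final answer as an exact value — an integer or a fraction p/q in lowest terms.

Part I: 65065 = 5 * 7 * 11 * 13^2; number of divisors = (1+1) * (1+1) * (1+1) * (2+1) = 24; answer 24
Part II: W1 = 24; w = 5; total draws C(13,5) = 1287; favorable C(8,5) = 56; P = 56/1287; answer 56/1287
Part III: W2 = 56/1287; threaded value p + q = 1343; r = 13; cross terms: (4*25 - 23*-24)=652, (23*24 - 13*25)=227, (13*14 - 14*24)=-154, (14*-24 - 4*14)=-392; twice the area = |333| = 333; area = 333/2; boundary points = 1 + 1 + 1 + 2 = 5; strictly interior points = area - boundary/2 + 1 = 165; answer 165

165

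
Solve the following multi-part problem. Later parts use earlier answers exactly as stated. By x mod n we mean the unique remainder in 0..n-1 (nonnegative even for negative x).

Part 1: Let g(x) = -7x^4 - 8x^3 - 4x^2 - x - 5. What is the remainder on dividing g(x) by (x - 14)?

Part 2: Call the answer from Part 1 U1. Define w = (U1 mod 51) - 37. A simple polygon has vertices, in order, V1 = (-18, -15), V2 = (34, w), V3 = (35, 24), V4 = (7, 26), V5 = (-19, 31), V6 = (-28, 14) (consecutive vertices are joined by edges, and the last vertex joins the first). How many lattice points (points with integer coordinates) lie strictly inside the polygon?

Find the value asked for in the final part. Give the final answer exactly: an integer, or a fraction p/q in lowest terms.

Part 1: remainder = value at the root: -7*(14)^4 - 8*(14)^3 - 4*(14)^2 - 1*(14)^1 - 5 = (-268912) + (-21952) + (-784) + (-14) + (-5) = -291667; answer -291667
Part 2: U1 = -291667; w = -35; cross terms: (-18*-35 - 34*-15)=1140, (34*24 - 35*-35)=2041, (35*26 - 7*24)=742, (7*31 - -19*26)=711, (-19*14 - -28*31)=602, (-28*-15 - -18*14)=672; twice the area = |5908| = 5908; area = 2954; boundary points = 4 + 1 + 2 + 1 + 1 + 1 = 10; strictly interior points = area - boundary/2 + 1 = 2950; answer 2950

2950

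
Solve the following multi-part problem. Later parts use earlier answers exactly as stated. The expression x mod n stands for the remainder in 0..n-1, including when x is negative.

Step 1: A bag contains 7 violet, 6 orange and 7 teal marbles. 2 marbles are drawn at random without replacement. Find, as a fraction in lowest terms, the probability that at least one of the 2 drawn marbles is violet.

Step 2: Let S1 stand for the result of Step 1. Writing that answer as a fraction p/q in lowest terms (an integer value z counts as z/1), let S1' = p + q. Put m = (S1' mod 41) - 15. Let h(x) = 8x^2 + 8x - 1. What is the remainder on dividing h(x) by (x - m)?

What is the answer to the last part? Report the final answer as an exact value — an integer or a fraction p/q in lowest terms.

1455

Step 1: total draws C(20,2) = 190; complement C(13,2) = 78; favorable 190 - 78 = 112; P = 56/95; answer 56/95
Step 2: S1 = 56/95; threaded value p + q = 151; m = 13; remainder = value at the root: 8*(13)^2 + 8*(13)^1 - 1 = (1352) + (104) + (-1) = 1455; answer 1455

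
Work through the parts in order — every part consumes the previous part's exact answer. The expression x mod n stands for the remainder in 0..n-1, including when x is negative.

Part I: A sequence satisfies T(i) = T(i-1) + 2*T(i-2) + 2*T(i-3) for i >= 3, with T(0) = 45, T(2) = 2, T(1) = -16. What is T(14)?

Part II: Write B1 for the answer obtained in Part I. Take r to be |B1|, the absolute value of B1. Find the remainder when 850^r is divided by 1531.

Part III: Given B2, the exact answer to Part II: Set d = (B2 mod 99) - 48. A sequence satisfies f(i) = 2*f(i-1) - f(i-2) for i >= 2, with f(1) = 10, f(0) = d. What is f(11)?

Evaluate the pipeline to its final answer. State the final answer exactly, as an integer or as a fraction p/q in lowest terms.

Part I: T(3) = 1*(2) + 2*(-16) + 2*(45) = 60; iterating: T(3)=60, T(4)=32, T(5)=156, T(6)=340, T(7)=716, T(8)=1708, T(9)=3820, T(10)=8668, T(11)=19724, T(12)=44700, T(13)=101484, T(14)=230332; answer 230332
Part II: B1 = 230332; r = 230332; squarings mod 1531: 850^1=850, 850^2=1399, 850^4=583, 850^8=7, 850^16=49, 850^32=870, 850^64=586, 850^128=452, 850^256=681, 850^512=1399, 850^1024=583, 850^2048=7, 850^4096=49, 850^8192=870, 850^16384=586, 850^32768=452, 850^65536=681, 850^131072=1399; 850^230332 = 850^4 * 850^8 * 850^16 * 850^32 * 850^128 * 850^256 * 850^512 * 850^32768 * 850^65536 * 850^131072 = 405 (mod 1531); answer 405
Part III: B2 = 405; d = -39; f(2) = 2*(10) - 1*(-39) = 59; iterating: f(2)=59, f(3)=108, f(4)=157, f(5)=206, f(6)=255, f(7)=304, f(8)=353, f(9)=402, f(10)=451, f(11)=500; answer 500

500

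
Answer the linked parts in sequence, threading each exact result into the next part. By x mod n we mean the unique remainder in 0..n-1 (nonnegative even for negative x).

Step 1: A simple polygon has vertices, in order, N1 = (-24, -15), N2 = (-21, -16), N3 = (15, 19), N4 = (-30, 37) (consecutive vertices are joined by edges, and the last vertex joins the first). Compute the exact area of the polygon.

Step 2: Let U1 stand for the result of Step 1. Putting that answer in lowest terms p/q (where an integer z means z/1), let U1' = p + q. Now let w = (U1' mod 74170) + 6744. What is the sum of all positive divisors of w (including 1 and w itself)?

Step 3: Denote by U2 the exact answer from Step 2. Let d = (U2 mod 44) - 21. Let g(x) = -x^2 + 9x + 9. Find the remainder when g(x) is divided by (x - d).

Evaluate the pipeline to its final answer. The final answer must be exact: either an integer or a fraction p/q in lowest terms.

-61

Step 1: cross terms: (-24*-16 - -21*-15)=69, (-21*19 - 15*-16)=-159, (15*37 - -30*19)=1125, (-30*-15 - -24*37)=1338; twice the area = |2373| = 2373; area = 2373/2; answer 2373/2
Step 2: U1 = 2373/2; threaded value p + q = 2375; w = 9119; 9119 = 11 * 829; sigma = (1 + 11) * (1 + 829) = 12 * 830 = 9960; answer 9960
Step 3: U2 = 9960; d = -5; remainder = value at the root: -1*(-5)^2 + 9*(-5)^1 + 9 = (-25) + (-45) + (9) = -61; answer -61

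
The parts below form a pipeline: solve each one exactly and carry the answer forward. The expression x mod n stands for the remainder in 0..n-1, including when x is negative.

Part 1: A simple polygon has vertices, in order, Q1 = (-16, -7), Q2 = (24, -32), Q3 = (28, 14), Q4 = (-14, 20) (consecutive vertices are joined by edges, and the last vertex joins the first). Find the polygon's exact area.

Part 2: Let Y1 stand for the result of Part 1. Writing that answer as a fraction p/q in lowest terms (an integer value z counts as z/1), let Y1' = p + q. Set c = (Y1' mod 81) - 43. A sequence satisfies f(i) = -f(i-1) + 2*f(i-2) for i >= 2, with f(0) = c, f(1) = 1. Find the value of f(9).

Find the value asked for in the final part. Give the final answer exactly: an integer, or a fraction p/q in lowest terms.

6631

Part 1: cross terms: (-16*-32 - 24*-7)=680, (24*14 - 28*-32)=1232, (28*20 - -14*14)=756, (-14*-7 - -16*20)=418; twice the area = |3086| = 3086; area = 1543; answer 1543
Part 2: Y1 = 1543; threaded value p + q = 1544; c = -38; f(2) = -1*(1) + 2*(-38) = -77; iterating: f(2)=-77, f(3)=79, f(4)=-233, f(5)=391, f(6)=-857, f(7)=1639, f(8)=-3353, f(9)=6631; answer 6631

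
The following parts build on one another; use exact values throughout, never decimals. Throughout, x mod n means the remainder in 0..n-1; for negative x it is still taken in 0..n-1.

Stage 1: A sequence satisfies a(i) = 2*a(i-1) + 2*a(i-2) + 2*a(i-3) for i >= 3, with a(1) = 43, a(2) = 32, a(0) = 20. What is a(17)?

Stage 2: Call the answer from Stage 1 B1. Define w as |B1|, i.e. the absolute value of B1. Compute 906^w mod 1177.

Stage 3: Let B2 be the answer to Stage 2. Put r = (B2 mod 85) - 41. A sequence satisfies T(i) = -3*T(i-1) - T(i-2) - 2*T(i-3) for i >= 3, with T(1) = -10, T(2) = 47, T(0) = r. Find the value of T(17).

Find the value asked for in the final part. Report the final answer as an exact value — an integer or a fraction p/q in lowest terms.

-603005581

Stage 1: a(3) = 2*(32) + 2*(43) + 2*(20) = 190; iterating: a(3)=190, a(4)=530, a(5)=1504, a(6)=4448, a(7)=12964, a(8)=37832, a(9)=110488, a(10)=322568, a(11)=941776, a(12)=2749664, a(13)=8028016, a(14)=23438912, a(15)=68433184, a(16)=199800224, a(17)=583344640; answer 583344640
Stage 2: B1 = 583344640; w = 583344640; squarings mod 1177: 906^1=906, 906^2=467, 906^4=344, 906^8=636, 906^16=785, 906^32=654, 906^64=465, 906^128=834, 906^256=1126, 906^512=247, 906^1024=982, 906^2048=361, 906^4096=851, 906^8192=346, 906^16384=839, 906^32768=75, 906^65536=917, 906^131072=511, 906^262144=1004, 906^524288=504, 906^1048576=961, 906^2097152=753, 906^4194304=872, 906^8388608=42, 906^16777216=587, 906^33554432=885, 906^67108864=520, 906^134217728=867, 906^268435456=763, 906^536870912=731; 906^583344640 = 906^512 * 906^8192 * 906^65536 * 906^262144 * 906^4194304 * 906^8388608 * 906^33554432 * 906^536870912 = 254 (mod 1177); answer 254
Stage 3: B2 = 254; r = 43; T(3) = -3*(47) - 1*(-10) - 2*(43) = -217; iterating: T(3)=-217, T(4)=624, T(5)=-1749, T(6)=5057, T(7)=-14670, T(8)=42451, T(9)=-122797, T(10)=355280, T(11)=-1027945, T(12)=2974149, T(13)=-8605062, T(14)=24896927, T(15)=-72034017, T(16)=208415248, T(17)=-603005581; answer -603005581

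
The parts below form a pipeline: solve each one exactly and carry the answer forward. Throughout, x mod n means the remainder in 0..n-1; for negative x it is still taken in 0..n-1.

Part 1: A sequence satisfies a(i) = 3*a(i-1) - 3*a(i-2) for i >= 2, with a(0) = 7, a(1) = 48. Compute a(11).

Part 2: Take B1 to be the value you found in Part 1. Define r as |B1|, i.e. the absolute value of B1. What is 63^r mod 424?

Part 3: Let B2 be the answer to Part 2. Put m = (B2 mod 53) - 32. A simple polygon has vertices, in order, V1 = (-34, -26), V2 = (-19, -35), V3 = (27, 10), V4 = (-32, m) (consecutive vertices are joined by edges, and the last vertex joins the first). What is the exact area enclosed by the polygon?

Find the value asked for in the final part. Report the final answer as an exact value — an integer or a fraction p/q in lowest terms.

2359/2

Part 1: a(2) = 3*(48) - 3*(7) = 123; iterating: a(2)=123, a(3)=225, a(4)=306, a(5)=243, a(6)=-189, a(7)=-1296, a(8)=-3321, a(9)=-6075, a(10)=-8262, a(11)=-6561; answer -6561
Part 2: B1 = -6561; r = 6561; squarings mod 424: 63^1=63, 63^2=153, 63^4=89, 63^8=289, 63^16=417, 63^32=49, 63^64=281, 63^128=97, 63^256=81, 63^512=201, 63^1024=121, 63^2048=225, 63^4096=169; 63^6561 = 63^1 * 63^32 * 63^128 * 63^256 * 63^2048 * 63^4096 = 399 (mod 424); answer 399
Part 3: B2 = 399; m = -4; cross terms: (-34*-35 - -19*-26)=696, (-19*10 - 27*-35)=755, (27*-4 - -32*10)=212, (-32*-26 - -34*-4)=696; twice the area = |2359| = 2359; area = 2359/2; answer 2359/2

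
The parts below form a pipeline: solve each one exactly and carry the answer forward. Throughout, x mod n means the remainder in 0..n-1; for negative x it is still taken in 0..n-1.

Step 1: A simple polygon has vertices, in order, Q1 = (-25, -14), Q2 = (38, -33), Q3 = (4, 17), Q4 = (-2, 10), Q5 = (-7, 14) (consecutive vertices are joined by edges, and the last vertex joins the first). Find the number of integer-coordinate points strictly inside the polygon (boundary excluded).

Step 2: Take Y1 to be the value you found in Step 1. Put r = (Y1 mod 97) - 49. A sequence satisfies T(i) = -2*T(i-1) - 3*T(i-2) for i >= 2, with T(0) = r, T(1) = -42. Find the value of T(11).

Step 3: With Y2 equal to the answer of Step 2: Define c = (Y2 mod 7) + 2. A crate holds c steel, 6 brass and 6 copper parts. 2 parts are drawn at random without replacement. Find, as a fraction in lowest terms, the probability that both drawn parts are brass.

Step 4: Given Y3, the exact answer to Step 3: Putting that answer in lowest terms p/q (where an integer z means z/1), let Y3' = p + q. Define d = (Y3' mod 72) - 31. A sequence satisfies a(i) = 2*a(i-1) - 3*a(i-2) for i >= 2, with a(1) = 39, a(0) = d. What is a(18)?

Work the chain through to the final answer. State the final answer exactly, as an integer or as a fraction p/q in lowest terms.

-822381

Step 1: cross terms: (-25*-33 - 38*-14)=1357, (38*17 - 4*-33)=778, (4*10 - -2*17)=74, (-2*14 - -7*10)=42, (-7*-14 - -25*14)=448; twice the area = |2699| = 2699; area = 2699/2; boundary points = 1 + 2 + 1 + 1 + 2 = 7; strictly interior points = area - boundary/2 + 1 = 1347; answer 1347
Step 2: Y1 = 1347; r = 37; T(2) = -2*(-42) - 3*(37) = -27; iterating: T(2)=-27, T(3)=180, T(4)=-279, T(5)=18, T(6)=801, T(7)=-1656, T(8)=909, T(9)=3150, T(10)=-9027, T(11)=8604; answer 8604
Step 3: Y2 = 8604; c = 3; total draws C(15,2) = 105; favorable C(6,2) = 15; P = 1/7; answer 1/7
Step 4: Y3 = 1/7; threaded value p + q = 8; d = -23; a(2) = 2*(39) - 3*(-23) = 147; iterating: a(2)=147, a(3)=177, a(4)=-87, a(5)=-705, a(6)=-1149, a(7)=-183, a(8)=3081, a(9)=6711, a(10)=4179, a(11)=-11775, a(12)=-36087, a(13)=-36849, a(14)=34563, a(15)=179673, a(16)=255657, a(17)=-27705, a(18)=-822381; answer -822381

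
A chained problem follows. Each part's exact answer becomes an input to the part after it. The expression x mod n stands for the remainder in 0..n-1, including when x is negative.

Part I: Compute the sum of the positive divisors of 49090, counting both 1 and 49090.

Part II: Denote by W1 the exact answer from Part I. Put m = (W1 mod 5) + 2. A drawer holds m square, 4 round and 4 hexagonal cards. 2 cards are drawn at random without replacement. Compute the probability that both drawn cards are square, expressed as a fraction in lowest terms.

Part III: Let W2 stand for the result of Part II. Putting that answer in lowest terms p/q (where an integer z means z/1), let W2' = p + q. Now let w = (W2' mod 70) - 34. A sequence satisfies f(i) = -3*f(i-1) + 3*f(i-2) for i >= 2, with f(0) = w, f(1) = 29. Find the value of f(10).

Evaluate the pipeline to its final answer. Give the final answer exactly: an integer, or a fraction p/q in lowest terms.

-2611521

Part I: 49090 = 2 * 5 * 4909; sigma = (1 + 2) * (1 + 5) * (1 + 4909) = 3 * 6 * 4910 = 88380; answer 88380
Part II: W1 = 88380; m = 2; total draws C(10,2) = 45; favorable C(2,2) = 1; P = 1/45; answer 1/45
Part III: W2 = 1/45; threaded value p + q = 46; w = 12; f(2) = -3*(29) + 3*(12) = -51; iterating: f(2)=-51, f(3)=240, f(4)=-873, f(5)=3339, f(6)=-12636, f(7)=47925, f(8)=-181683, f(9)=688824, f(10)=-2611521; answer -2611521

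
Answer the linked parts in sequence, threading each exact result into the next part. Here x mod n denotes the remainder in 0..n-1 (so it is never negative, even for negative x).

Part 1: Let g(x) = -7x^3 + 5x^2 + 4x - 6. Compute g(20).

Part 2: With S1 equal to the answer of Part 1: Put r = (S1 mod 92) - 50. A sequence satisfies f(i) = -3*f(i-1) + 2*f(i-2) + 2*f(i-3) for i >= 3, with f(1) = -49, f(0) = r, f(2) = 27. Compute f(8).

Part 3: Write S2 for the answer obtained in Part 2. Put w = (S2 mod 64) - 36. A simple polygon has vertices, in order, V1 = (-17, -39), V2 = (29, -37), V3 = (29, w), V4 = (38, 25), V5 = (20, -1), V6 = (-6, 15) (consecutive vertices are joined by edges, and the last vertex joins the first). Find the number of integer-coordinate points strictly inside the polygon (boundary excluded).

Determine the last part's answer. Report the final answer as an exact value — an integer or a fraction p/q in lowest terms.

1855

Part 1: -7*(20)^3 + 5*(20)^2 + 4*(20)^1 - 6 = (-56000) + (2000) + (80) + (-6) = -53926; answer -53926
Part 2: S1 = -53926; r = 28; f(3) = -3*(27) + 2*(-49) + 2*(28) = -123; iterating: f(3)=-123, f(4)=325, f(5)=-1167, f(6)=3905, f(7)=-13399, f(8)=45673; answer 45673
Part 3: S2 = 45673; w = 5; cross terms: (-17*-37 - 29*-39)=1760, (29*5 - 29*-37)=1218, (29*25 - 38*5)=535, (38*-1 - 20*25)=-538, (20*15 - -6*-1)=294, (-6*-39 - -17*15)=489; twice the area = |3758| = 3758; area = 1879; boundary points = 2 + 42 + 1 + 2 + 2 + 1 = 50; strictly interior points = area - boundary/2 + 1 = 1855; answer 1855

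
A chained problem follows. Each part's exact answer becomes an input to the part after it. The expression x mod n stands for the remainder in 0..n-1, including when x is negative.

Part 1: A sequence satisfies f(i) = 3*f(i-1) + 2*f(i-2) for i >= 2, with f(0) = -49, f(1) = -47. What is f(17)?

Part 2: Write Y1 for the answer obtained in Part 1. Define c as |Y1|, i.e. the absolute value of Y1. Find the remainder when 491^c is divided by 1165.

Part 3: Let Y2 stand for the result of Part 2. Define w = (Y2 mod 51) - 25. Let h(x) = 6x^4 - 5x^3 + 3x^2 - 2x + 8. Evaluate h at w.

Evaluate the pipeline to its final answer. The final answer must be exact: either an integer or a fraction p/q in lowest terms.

Part 1: f(2) = 3*(-47) + 2*(-49) = -239; iterating: f(2)=-239, f(3)=-811, f(4)=-2911, f(5)=-10355, f(6)=-36887, f(7)=-131371, f(8)=-467887, f(9)=-1666403, f(10)=-5934983, f(11)=-21137755, f(12)=-75283231, f(13)=-268125203, f(14)=-954942071, f(15)=-3401076619, f(16)=-12113113999, f(17)=-43141495235; answer -43141495235
Part 2: Y1 = -43141495235; c = 43141495235; squarings mod 1165: 491^1=491, 491^2=1091, 491^4=816, 491^8=641, 491^16=801, 491^32=851, 491^64=736, 491^128=1136, 491^256=841, 491^512=126, 491^1024=731, 491^2048=791, 491^4096=76, 491^8192=1116, 491^16384=71, 491^32768=381, 491^65536=701, 491^131072=936, 491^262144=16, 491^524288=256, 491^1048576=296, 491^2097152=241, 491^4194304=996, 491^8388608=601, 491^16777216=51, 491^33554432=271, 491^67108864=46, 491^134217728=951, 491^268435456=361, 491^536870912=1006, 491^1073741824=816, 491^2147483648=641, 491^4294967296=801, 491^8589934592=851, 491^17179869184=736, 491^34359738368=1136; 491^43141495235 = 491^1 * 491^2 * 491^64 * 491^128 * 491^256 * 491^2048 * 491^4096 * 491^8192 * 491^16384 * 491^32768 * 491^131072 * 491^262144 * 491^524288 * 491^2097152 * 491^4194304 * 491^16777216 * 491^33554432 * 491^134217728 * 491^8589934592 * 491^34359738368 = 356 (mod 1165); answer 356
Part 3: Y2 = 356; w = 25; 6*(25)^4 - 5*(25)^3 + 3*(25)^2 - 2*(25)^1 + 8 = (2343750) + (-78125) + (1875) + (-50) + (8) = 2267458; answer 2267458

2267458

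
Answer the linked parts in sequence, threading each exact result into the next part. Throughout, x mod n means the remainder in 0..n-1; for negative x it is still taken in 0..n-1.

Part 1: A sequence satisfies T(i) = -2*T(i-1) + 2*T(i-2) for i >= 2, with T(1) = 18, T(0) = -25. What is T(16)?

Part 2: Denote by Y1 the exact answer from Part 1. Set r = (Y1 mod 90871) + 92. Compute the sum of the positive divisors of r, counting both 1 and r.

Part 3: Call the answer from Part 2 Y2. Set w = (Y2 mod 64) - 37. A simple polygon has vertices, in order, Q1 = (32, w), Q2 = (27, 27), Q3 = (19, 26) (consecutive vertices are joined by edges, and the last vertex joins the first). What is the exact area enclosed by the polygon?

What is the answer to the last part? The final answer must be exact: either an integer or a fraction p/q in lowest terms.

389/2

Part 1: T(2) = -2*(18) + 2*(-25) = -86; iterating: T(2)=-86, T(3)=208, T(4)=-588, T(5)=1592, T(6)=-4360, T(7)=11904, T(8)=-32528, T(9)=88864, T(10)=-242784, T(11)=663296, T(12)=-1812160, T(13)=4950912, T(14)=-13526144, T(15)=36954112, T(16)=-100960512; answer -100960512
Part 2: Y1 = -100960512; r = 88132; 88132 = 2^2 * 11 * 2003; sigma = (1 + 2 + 4) * (1 + 11) * (1 + 2003) = 7 * 12 * 2004 = 168336; answer 168336
Part 3: Y2 = 168336; w = -21; cross terms: (32*27 - 27*-21)=1431, (27*26 - 19*27)=189, (19*-21 - 32*26)=-1231; twice the area = |389| = 389; area = 389/2; answer 389/2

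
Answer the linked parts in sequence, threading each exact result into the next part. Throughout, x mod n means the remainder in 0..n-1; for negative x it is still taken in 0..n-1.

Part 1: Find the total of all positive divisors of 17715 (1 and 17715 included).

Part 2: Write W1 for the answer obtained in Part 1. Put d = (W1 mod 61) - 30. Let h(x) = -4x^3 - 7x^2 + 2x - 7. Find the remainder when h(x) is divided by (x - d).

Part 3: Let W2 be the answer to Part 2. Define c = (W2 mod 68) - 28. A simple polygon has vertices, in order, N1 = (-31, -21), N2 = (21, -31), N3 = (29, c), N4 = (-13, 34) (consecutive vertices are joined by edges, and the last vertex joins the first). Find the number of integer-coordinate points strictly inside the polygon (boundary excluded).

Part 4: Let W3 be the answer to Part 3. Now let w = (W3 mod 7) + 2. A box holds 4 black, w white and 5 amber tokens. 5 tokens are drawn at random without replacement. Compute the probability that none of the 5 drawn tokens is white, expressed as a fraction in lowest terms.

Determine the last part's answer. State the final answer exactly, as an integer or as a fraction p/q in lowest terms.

3/11

Part 1: 17715 = 3 * 5 * 1181; sigma = (1 + 3) * (1 + 5) * (1 + 1181) = 4 * 6 * 1182 = 28368; answer 28368
Part 2: W1 = 28368; d = -27; remainder = value at the root: -4*(-27)^3 - 7*(-27)^2 + 2*(-27)^1 - 7 = (78732) + (-5103) + (-54) + (-7) = 73568; answer 73568
Part 3: W2 = 73568; c = 32; cross terms: (-31*-31 - 21*-21)=1402, (21*32 - 29*-31)=1571, (29*34 - -13*32)=1402, (-13*-21 - -31*34)=1327; twice the area = |5702| = 5702; area = 2851; boundary points = 2 + 1 + 2 + 1 = 6; strictly interior points = area - boundary/2 + 1 = 2849; answer 2849
Part 4: W3 = 2849; w = 2; total draws C(11,5) = 462; favorable C(9,5) = 126; P = 3/11; answer 3/11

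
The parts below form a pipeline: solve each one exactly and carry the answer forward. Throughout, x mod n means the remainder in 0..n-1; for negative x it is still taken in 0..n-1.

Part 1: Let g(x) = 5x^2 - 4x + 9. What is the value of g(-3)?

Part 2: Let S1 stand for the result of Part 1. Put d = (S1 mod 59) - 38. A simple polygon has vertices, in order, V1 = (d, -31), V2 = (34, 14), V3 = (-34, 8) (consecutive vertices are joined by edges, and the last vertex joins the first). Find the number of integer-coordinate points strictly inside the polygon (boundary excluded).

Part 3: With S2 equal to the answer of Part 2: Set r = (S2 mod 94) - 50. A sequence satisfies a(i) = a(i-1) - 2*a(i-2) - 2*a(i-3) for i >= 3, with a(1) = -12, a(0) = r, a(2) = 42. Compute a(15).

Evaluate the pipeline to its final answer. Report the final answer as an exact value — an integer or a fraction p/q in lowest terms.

Part 1: 5*(-3)^2 - 4*(-3)^1 + 9 = (45) + (12) + (9) = 66; answer 66
Part 2: S1 = 66; d = -31; cross terms: (-31*14 - 34*-31)=620, (34*8 - -34*14)=748, (-34*-31 - -31*8)=1302; twice the area = |2670| = 2670; area = 1335; boundary points = 5 + 2 + 3 = 10; strictly interior points = area - boundary/2 + 1 = 1331; answer 1331
Part 3: S2 = 1331; r = -35; a(3) = 1*(42) - 2*(-12) - 2*(-35) = 136; iterating: a(3)=136, a(4)=76, a(5)=-280, a(6)=-704, a(7)=-296, a(8)=1672, a(9)=3672, a(10)=920, a(11)=-9768, a(12)=-18952, a(13)=-1256, a(14)=56184, a(15)=96600; answer 96600

96600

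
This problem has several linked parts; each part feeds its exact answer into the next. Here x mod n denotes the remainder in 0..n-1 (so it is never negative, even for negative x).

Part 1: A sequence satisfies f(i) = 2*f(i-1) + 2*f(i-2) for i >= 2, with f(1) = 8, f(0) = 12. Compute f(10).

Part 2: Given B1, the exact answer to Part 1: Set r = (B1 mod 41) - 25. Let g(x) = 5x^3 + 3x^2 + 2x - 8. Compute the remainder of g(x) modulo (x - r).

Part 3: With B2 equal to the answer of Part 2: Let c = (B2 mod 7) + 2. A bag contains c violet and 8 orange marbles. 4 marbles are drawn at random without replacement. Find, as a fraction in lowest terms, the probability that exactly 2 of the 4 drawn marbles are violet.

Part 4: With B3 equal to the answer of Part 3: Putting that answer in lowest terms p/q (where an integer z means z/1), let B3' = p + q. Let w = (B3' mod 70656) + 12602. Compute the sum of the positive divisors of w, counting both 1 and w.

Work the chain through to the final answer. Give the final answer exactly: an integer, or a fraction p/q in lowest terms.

Part 1: f(2) = 2*(8) + 2*(12) = 40; iterating: f(2)=40, f(3)=96, f(4)=272, f(5)=736, f(6)=2016, f(7)=5504, f(8)=15040, f(9)=41088, f(10)=112256; answer 112256
Part 2: B1 = 112256; r = 14; remainder = value at the root: 5*(14)^3 + 3*(14)^2 + 2*(14)^1 - 8 = (13720) + (588) + (28) + (-8) = 14328; answer 14328
Part 3: B2 = 14328; c = 8; total draws C(16,4) = 1820; favorable C(8,2)*C(8,2) = 784; P = 28/65; answer 28/65
Part 4: B3 = 28/65; threaded value p + q = 93; w = 12695; 12695 = 5 * 2539; sigma = (1 + 5) * (1 + 2539) = 6 * 2540 = 15240; answer 15240

15240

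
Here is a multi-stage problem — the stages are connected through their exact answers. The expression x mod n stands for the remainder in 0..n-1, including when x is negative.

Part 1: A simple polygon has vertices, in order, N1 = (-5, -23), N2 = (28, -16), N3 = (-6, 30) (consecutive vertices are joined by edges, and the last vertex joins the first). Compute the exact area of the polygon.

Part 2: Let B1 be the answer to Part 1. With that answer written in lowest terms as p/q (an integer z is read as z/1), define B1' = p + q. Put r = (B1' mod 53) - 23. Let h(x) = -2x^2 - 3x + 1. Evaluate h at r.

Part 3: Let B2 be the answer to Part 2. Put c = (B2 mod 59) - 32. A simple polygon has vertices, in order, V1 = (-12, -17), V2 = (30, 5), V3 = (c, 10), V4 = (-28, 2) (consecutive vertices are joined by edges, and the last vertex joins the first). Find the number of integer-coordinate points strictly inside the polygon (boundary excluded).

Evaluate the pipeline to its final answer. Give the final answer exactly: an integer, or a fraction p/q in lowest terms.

772

Part 1: cross terms: (-5*-16 - 28*-23)=724, (28*30 - -6*-16)=744, (-6*-23 - -5*30)=288; twice the area = |1756| = 1756; area = 878; answer 878
Part 2: B1 = 878; threaded value p + q = 879; r = 8; -2*(8)^2 - 3*(8)^1 + 1 = (-128) + (-24) + (1) = -151; answer -151
Part 3: B2 = -151; c = -6; cross terms: (-12*5 - 30*-17)=450, (30*10 - -6*5)=330, (-6*2 - -28*10)=268, (-28*-17 - -12*2)=500; twice the area = |1548| = 1548; area = 774; boundary points = 2 + 1 + 2 + 1 = 6; strictly interior points = area - boundary/2 + 1 = 772; answer 772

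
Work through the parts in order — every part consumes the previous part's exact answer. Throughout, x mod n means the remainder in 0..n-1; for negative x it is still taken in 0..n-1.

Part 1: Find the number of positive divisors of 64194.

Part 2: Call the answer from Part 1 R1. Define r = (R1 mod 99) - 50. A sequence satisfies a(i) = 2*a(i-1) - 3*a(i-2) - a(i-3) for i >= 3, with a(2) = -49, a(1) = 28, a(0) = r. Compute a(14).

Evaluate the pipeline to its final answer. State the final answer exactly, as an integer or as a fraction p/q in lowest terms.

126858

Part 1: 64194 = 2 * 3 * 13 * 823; number of divisors = (1+1) * (1+1) * (1+1) * (1+1) = 16; answer 16
Part 2: R1 = 16; r = -34; a(3) = 2*(-49) - 3*(28) - 1*(-34) = -148; iterating: a(3)=-148, a(4)=-177, a(5)=139, a(6)=957, a(7)=1674, a(8)=338, a(9)=-5303, a(10)=-13294, a(11)=-11017, a(12)=23151, a(13)=92647, a(14)=126858; answer 126858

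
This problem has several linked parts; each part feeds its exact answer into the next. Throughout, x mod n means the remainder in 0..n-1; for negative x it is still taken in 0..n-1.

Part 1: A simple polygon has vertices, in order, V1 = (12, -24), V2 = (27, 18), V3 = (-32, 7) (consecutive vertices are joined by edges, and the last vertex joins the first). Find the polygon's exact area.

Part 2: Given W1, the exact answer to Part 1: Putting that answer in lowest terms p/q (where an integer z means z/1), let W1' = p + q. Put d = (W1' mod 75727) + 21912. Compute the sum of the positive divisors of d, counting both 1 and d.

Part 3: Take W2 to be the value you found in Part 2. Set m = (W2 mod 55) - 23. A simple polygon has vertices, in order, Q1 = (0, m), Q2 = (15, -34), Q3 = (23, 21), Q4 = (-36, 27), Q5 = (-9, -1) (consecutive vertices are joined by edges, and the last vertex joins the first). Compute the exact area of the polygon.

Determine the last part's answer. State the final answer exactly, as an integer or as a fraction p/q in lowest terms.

2561/2

Part 1: cross terms: (12*18 - 27*-24)=864, (27*7 - -32*18)=765, (-32*-24 - 12*7)=684; twice the area = |2313| = 2313; area = 2313/2; answer 2313/2
Part 2: W1 = 2313/2; threaded value p + q = 2315; d = 24227; 24227 = 7 * 3461; sigma = (1 + 7) * (1 + 3461) = 8 * 3462 = 27696; answer 27696
Part 3: W2 = 27696; m = 8; cross terms: (0*-34 - 15*8)=-120, (15*21 - 23*-34)=1097, (23*27 - -36*21)=1377, (-36*-1 - -9*27)=279, (-9*8 - 0*-1)=-72; twice the area = |2561| = 2561; area = 2561/2; answer 2561/2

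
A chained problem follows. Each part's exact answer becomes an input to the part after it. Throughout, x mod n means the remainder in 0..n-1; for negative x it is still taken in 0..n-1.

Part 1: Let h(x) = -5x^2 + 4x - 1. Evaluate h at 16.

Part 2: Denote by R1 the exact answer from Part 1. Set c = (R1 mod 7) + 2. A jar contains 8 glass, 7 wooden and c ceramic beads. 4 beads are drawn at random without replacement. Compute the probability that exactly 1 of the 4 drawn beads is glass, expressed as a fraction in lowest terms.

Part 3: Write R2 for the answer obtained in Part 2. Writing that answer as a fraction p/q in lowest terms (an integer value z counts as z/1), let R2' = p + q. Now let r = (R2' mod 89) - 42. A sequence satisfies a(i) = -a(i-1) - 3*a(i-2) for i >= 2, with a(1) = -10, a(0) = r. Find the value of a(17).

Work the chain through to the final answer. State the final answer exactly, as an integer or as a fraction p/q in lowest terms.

278615

Part 1: -5*(16)^2 + 4*(16)^1 - 1 = (-1280) + (64) + (-1) = -1217; answer -1217
Part 2: R1 = -1217; c = 3; total draws C(18,4) = 3060; favorable C(8,1)*C(10,3) = 960; P = 16/51; answer 16/51
Part 3: R2 = 16/51; threaded value p + q = 67; r = 25; a(2) = -1*(-10) - 3*(25) = -65; iterating: a(2)=-65, a(3)=95, a(4)=100, a(5)=-385, a(6)=85, a(7)=1070, a(8)=-1325, a(9)=-1885, a(10)=5860, a(11)=-205, a(12)=-17375, a(13)=17990, a(14)=34135, a(15)=-88105, a(16)=-14300, a(17)=278615; answer 278615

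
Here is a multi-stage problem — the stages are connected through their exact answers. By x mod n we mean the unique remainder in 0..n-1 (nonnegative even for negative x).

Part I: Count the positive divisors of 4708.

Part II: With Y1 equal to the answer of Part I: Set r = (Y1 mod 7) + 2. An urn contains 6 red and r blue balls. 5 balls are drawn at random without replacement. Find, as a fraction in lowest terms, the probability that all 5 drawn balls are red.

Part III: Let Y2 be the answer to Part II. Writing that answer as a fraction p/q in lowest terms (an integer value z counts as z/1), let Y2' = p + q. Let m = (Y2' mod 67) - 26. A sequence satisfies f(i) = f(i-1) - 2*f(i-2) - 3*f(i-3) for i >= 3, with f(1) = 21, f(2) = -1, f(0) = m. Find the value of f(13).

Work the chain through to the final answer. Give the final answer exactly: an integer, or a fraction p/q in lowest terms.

31104

Part I: 4708 = 2^2 * 11 * 107; number of divisors = (2+1) * (1+1) * (1+1) = 12; answer 12
Part II: Y1 = 12; r = 7; total draws C(13,5) = 1287; favorable C(6,5) = 6; P = 2/429; answer 2/429
Part III: Y2 = 2/429; threaded value p + q = 431; m = 3; f(3) = 1*(-1) - 2*(21) - 3*(3) = -52; iterating: f(3)=-52, f(4)=-113, f(5)=-6, f(6)=376, f(7)=727, f(8)=-7, f(9)=-2589, f(10)=-4756, f(11)=443, f(12)=17722, f(13)=31104; answer 31104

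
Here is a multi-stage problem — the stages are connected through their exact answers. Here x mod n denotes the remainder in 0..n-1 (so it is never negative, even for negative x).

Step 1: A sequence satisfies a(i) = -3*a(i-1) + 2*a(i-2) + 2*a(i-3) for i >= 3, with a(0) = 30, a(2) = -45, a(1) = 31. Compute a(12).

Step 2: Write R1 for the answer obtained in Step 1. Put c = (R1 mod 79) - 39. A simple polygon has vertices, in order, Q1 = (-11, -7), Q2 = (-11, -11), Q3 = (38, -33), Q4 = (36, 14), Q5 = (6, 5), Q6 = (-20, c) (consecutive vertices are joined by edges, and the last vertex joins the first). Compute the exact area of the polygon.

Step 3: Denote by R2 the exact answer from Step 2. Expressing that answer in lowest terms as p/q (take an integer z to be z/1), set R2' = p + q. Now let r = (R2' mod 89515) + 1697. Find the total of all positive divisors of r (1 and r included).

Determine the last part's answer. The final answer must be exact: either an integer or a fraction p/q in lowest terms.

Step 1: a(3) = -3*(-45) + 2*(31) + 2*(30) = 257; iterating: a(3)=257, a(4)=-799, a(5)=2821, a(6)=-9547, a(7)=32685, a(8)=-111507, a(9)=380797, a(10)=-1300035, a(11)=4438685, a(12)=-15154531; answer -15154531
Step 2: R1 = -15154531; c = 0; cross terms: (-11*-11 - -11*-7)=44, (-11*-33 - 38*-11)=781, (38*14 - 36*-33)=1720, (36*5 - 6*14)=96, (6*0 - -20*5)=100, (-20*-7 - -11*0)=140; twice the area = |2881| = 2881; area = 2881/2; answer 2881/2
Step 3: R2 = 2881/2; threaded value p + q = 2883; r = 4580; 4580 = 2^2 * 5 * 229; sigma = (1 + 2 + 4) * (1 + 5) * (1 + 229) = 7 * 6 * 230 = 9660; answer 9660

9660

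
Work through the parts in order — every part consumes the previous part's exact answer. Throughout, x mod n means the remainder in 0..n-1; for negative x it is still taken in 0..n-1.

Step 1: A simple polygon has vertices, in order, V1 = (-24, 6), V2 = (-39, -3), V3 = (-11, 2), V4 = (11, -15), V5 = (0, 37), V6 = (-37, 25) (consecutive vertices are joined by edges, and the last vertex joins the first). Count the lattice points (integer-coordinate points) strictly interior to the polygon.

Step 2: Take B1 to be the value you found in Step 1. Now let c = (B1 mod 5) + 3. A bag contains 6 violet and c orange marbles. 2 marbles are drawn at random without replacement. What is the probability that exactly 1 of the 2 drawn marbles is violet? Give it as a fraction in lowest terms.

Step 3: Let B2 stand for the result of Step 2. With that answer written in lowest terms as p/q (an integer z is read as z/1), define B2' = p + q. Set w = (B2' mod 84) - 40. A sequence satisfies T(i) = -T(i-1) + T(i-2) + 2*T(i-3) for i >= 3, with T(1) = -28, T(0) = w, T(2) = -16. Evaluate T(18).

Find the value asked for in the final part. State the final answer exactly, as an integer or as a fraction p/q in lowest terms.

-662

Step 1: cross terms: (-24*-3 - -39*6)=306, (-39*2 - -11*-3)=-111, (-11*-15 - 11*2)=143, (11*37 - 0*-15)=407, (0*25 - -37*37)=1369, (-37*6 - -24*25)=378; twice the area = |2492| = 2492; area = 1246; boundary points = 3 + 1 + 1 + 1 + 1 + 1 = 8; strictly interior points = area - boundary/2 + 1 = 1243; answer 1243
Step 2: B1 = 1243; c = 6; total draws C(12,2) = 66; favorable C(6,1)*C(6,1) = 36; P = 6/11; answer 6/11
Step 3: B2 = 6/11; threaded value p + q = 17; w = -23; T(3) = -1*(-16) + 1*(-28) + 2*(-23) = -58; iterating: T(3)=-58, T(4)=-14, T(5)=-76, T(6)=-54, T(7)=-50, T(8)=-156, T(9)=-2, T(10)=-254, T(11)=-60, T(12)=-198, T(13)=-370, T(14)=52, T(15)=-818, T(16)=130, T(17)=-844, T(18)=-662; answer -662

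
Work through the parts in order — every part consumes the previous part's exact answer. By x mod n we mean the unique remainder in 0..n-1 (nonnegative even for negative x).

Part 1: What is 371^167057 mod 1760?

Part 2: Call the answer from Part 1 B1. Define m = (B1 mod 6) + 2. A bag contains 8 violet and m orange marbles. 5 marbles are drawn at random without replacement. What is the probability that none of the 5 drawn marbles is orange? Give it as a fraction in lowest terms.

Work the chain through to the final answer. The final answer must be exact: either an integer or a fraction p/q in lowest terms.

Part 1: squarings mod 1760: 371^1=371, 371^2=361, 371^4=81, 371^8=1281, 371^16=641, 371^32=801, 371^64=961, 371^128=1281, 371^256=641, 371^512=801, 371^1024=961, 371^2048=1281, 371^4096=641, 371^8192=801, 371^16384=961, 371^32768=1281, 371^65536=641, 371^131072=801; 371^167057 = 371^1 * 371^16 * 371^128 * 371^1024 * 371^2048 * 371^32768 * 371^131072 = 211 (mod 1760); answer 211
Part 2: B1 = 211; m = 3; total draws C(11,5) = 462; favorable C(8,5) = 56; P = 4/33; answer 4/33

4/33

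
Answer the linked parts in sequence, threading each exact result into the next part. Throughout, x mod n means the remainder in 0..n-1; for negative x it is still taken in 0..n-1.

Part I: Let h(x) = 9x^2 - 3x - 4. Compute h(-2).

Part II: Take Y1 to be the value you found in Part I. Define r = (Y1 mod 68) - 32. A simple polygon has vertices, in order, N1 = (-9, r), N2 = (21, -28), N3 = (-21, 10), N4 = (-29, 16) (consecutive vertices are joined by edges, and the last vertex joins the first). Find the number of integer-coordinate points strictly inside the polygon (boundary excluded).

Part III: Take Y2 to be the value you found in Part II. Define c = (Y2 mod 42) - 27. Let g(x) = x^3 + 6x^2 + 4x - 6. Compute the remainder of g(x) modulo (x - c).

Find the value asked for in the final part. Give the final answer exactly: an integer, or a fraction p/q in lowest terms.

Part I: 9*(-2)^2 - 3*(-2)^1 - 4 = (36) + (6) + (-4) = 38; answer 38
Part II: Y1 = 38; r = 6; cross terms: (-9*-28 - 21*6)=126, (21*10 - -21*-28)=-378, (-21*16 - -29*10)=-46, (-29*6 - -9*16)=-30; twice the area = |-328| = 328; area = 164; boundary points = 2 + 2 + 2 + 10 = 16; strictly interior points = area - boundary/2 + 1 = 157; answer 157
Part III: Y2 = 157; c = 4; remainder = value at the root: 1*(4)^3 + 6*(4)^2 + 4*(4)^1 - 6 = (64) + (96) + (16) + (-6) = 170; answer 170

170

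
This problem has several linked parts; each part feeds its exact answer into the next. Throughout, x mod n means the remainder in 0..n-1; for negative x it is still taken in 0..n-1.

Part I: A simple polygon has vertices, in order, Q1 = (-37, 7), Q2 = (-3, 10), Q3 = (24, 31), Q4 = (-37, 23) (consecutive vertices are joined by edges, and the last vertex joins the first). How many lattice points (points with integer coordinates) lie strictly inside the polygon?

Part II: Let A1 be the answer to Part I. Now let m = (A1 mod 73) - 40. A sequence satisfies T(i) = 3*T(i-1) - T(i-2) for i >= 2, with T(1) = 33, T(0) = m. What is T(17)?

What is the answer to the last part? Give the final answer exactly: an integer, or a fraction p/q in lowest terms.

133737546

Part I: cross terms: (-37*10 - -3*7)=-349, (-3*31 - 24*10)=-333, (24*23 - -37*31)=1699, (-37*7 - -37*23)=592; twice the area = |1609| = 1609; area = 1609/2; boundary points = 1 + 3 + 1 + 16 = 21; strictly interior points = area - boundary/2 + 1 = 795; answer 795
Part II: A1 = 795; m = 25; T(2) = 3*(33) - 1*(25) = 74; iterating: T(2)=74, T(3)=189, T(4)=493, T(5)=1290, T(6)=3377, T(7)=8841, T(8)=23146, T(9)=60597, T(10)=158645, T(11)=415338, T(12)=1087369, T(13)=2846769, T(14)=7452938, T(15)=19512045, T(16)=51083197, T(17)=133737546; answer 133737546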